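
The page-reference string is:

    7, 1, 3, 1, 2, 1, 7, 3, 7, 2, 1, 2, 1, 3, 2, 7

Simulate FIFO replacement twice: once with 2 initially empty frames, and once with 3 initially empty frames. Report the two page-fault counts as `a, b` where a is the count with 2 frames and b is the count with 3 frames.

2 frames: F F F . F F F F . F F . . F F F → 12 faults.
3 frames: F F F . F . F . . . F . . F F F → 9 faults.
9 < 12: adding a frame reduced faults, as is typical.

12, 9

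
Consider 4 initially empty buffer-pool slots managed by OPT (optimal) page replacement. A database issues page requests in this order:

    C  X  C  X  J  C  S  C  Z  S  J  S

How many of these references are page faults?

5

C: miss, frames [C]
X: miss, frames [C, X]
C: hit
X: hit
J: miss, frames [C, X, J]
C: hit
S: miss, frames [C, X, J, S]
C: hit
Z: miss, evict X, frames [C, J, S, Z]
S: hit
J: hit
S: hit
Page faults: 5.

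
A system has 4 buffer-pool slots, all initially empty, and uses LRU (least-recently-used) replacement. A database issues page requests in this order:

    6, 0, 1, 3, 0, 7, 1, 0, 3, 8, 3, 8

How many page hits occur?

6: miss, frames [6]
0: miss, frames [6, 0]
1: miss, frames [6, 0, 1]
3: miss, frames [6, 0, 1, 3]
0: hit
7: miss, evict 6, frames [1, 3, 0, 7]
1: hit
0: hit
3: hit
8: miss, evict 7, frames [1, 0, 3, 8]
3: hit
8: hit
Hits: 6.

6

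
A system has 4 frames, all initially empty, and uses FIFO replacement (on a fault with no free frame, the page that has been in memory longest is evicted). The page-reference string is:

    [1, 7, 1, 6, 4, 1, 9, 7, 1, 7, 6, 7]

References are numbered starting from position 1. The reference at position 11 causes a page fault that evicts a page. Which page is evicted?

4

pos 1: 1 -> miss, frames [1]
pos 2: 7 -> miss, frames [1, 7]
pos 3: 1 -> hit
pos 4: 6 -> miss, frames [1, 7, 6]
pos 5: 4 -> miss, frames [1, 7, 6, 4]
pos 6: 1 -> hit
pos 7: 9 -> miss, evict 1, frames [7, 6, 4, 9]
pos 8: 7 -> hit
pos 9: 1 -> miss, evict 7, frames [6, 4, 9, 1]
pos 10: 7 -> miss, evict 6, frames [4, 9, 1, 7]
pos 11: 6 -> miss, evict 4, frames [9, 1, 7, 6]
At position 11, page 4 is evicted.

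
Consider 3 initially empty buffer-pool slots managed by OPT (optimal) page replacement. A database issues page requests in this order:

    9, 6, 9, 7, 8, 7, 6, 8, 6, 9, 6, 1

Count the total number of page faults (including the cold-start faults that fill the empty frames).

6

9: miss, frames {9}
6: miss, frames {9,6}
9: hit
7: miss, frames {9,6,7}
8: miss, evict 9, frames {6,7,8}
7: hit
6: hit
8: hit
6: hit
9: miss, evict 8, frames {6,7,9}
6: hit
1: miss, evict 9, frames {6,7,1}
Page faults: 6.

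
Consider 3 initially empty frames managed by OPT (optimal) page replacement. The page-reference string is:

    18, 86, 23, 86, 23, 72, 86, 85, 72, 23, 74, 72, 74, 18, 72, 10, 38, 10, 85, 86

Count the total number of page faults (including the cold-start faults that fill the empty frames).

18 -> miss, frames {18}
86 -> miss, frames {18,86}
23 -> miss, frames {18,86,23}
86 -> hit
23 -> hit
72 -> miss, evict 18, frames {86,23,72}
86 -> hit
85 -> miss, evict 86, frames {23,72,85}
72 -> hit
23 -> hit
74 -> miss, evict 23, frames {72,85,74}
72 -> hit
74 -> hit
18 -> miss, evict 74, frames {72,85,18}
72 -> hit
10 -> miss, evict 18, frames {72,85,10}
38 -> miss, evict 72, frames {85,10,38}
10 -> hit
85 -> hit
86 -> miss, evict 38, frames {85,10,86}
Page faults: 10.

10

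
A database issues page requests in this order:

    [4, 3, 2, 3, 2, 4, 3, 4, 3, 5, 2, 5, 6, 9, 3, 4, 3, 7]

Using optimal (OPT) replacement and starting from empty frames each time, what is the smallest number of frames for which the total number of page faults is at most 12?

f=1: 18 faults
f=2: 11 faults
f=3: 8 faults
f=4: 7 faults
f=5: 7 faults
f=6: 7 faults
f=7: 7 faults
Smallest f with faults ≤ 12 is 2.

2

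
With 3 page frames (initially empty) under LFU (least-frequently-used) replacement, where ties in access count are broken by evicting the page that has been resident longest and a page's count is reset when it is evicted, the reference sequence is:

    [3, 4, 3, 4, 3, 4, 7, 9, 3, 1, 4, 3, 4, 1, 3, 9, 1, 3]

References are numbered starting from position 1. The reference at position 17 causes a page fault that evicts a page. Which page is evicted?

pos 1: 3: miss, frames [3]
pos 2: 4: miss, frames [3, 4]
pos 3: 3: hit
pos 4: 4: hit
pos 5: 3: hit
pos 6: 4: hit
pos 7: 7: miss, frames [3, 4, 7]
pos 8: 9: miss, evict 7, frames [3, 4, 9]
pos 9: 3: hit
pos 10: 1: miss, evict 9, frames [3, 4, 1]
pos 11: 4: hit
pos 12: 3: hit
pos 13: 4: hit
pos 14: 1: hit
pos 15: 3: hit
pos 16: 9: miss, evict 1, frames [3, 4, 9]
pos 17: 1: miss, evict 9, frames [3, 4, 1]
At position 17, page 9 is evicted.

9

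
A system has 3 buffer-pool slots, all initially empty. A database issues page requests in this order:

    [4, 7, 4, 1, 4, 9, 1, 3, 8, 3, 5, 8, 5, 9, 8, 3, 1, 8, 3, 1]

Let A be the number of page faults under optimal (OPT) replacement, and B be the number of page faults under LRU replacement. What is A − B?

-1

Under OPT: F F . F . F . F F . F . . . . F F . . . → 9 faults.
Under LRU: F F . F . F . F F . F . . F . F F . . . → 10 faults.
A − B = 9 − 10 = -1.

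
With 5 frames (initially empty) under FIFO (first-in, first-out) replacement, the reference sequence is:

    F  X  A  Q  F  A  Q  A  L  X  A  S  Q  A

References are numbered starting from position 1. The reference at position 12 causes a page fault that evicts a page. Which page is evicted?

pos 1: F: fault, frames (F)
pos 2: X: fault, frames (F X)
pos 3: A: fault, frames (F X A)
pos 4: Q: fault, frames (F X A Q)
pos 5: F: hit
pos 6: A: hit
pos 7: Q: hit
pos 8: A: hit
pos 9: L: fault, frames (F X A Q L)
pos 10: X: hit
pos 11: A: hit
pos 12: S: fault, evict F, frames (X A Q L S)
At position 12, page F is evicted.

F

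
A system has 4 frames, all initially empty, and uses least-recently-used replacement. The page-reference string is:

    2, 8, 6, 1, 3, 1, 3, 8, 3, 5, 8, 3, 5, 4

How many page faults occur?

2: miss, frames (2)
8: miss, frames (2 8)
6: miss, frames (2 8 6)
1: miss, frames (2 8 6 1)
3: miss, evict 2, frames (8 6 1 3)
1: hit
3: hit
8: hit
3: hit
5: miss, evict 6, frames (1 8 3 5)
8: hit
3: hit
5: hit
4: miss, evict 1, frames (8 3 5 4)
Page faults: 7.

7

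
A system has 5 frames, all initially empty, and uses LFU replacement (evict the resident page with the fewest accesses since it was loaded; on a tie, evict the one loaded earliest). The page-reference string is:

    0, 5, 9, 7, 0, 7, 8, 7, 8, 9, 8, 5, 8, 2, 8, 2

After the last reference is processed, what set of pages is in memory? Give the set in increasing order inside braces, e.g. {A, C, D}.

0: fault, frames (0)
5: fault, frames (0 5)
9: fault, frames (0 5 9)
7: fault, frames (0 5 9 7)
0: hit
7: hit
8: fault, frames (0 5 9 7 8)
7: hit
8: hit
9: hit
8: hit
5: hit
8: hit
2: fault, evict 0, frames (5 9 7 8 2)
8: hit
2: hit

{2, 5, 7, 8, 9}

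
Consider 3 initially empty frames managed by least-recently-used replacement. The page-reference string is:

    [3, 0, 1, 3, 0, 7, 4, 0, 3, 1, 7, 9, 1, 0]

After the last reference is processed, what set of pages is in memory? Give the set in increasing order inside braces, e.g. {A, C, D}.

3 -> miss, frames (3)
0 -> miss, frames (3 0)
1 -> miss, frames (3 0 1)
3 -> hit
0 -> hit
7 -> miss, evict 1, frames (3 0 7)
4 -> miss, evict 3, frames (0 7 4)
0 -> hit
3 -> miss, evict 7, frames (4 0 3)
1 -> miss, evict 4, frames (0 3 1)
7 -> miss, evict 0, frames (3 1 7)
9 -> miss, evict 3, frames (1 7 9)
1 -> hit
0 -> miss, evict 7, frames (9 1 0)

{0, 1, 9}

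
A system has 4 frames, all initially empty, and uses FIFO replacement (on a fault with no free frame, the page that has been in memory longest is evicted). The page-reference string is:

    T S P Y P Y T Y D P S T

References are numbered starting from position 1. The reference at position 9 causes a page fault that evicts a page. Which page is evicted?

pos 1: T -> miss, frames [T]
pos 2: S -> miss, frames [T, S]
pos 3: P -> miss, frames [T, S, P]
pos 4: Y -> miss, frames [T, S, P, Y]
pos 5: P -> hit
pos 6: Y -> hit
pos 7: T -> hit
pos 8: Y -> hit
pos 9: D -> miss, evict T, frames [S, P, Y, D]
At position 9, page T is evicted.

T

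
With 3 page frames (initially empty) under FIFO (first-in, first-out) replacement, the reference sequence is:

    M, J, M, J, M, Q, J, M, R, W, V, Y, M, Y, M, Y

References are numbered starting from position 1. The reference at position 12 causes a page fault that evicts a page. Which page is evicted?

R

pos 1: M → miss, frames {M}
pos 2: J → miss, frames {M,J}
pos 3: M → hit
pos 4: J → hit
pos 5: M → hit
pos 6: Q → miss, frames {M,J,Q}
pos 7: J → hit
pos 8: M → hit
pos 9: R → miss, evict M, frames {J,Q,R}
pos 10: W → miss, evict J, frames {Q,R,W}
pos 11: V → miss, evict Q, frames {R,W,V}
pos 12: Y → miss, evict R, frames {W,V,Y}
At position 12, page R is evicted.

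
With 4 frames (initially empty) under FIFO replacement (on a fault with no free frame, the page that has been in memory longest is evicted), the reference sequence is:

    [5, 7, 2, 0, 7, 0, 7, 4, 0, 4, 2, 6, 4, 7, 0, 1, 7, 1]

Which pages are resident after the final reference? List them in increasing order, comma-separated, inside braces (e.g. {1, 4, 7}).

{1, 4, 6, 7}

5 → fault, frames {5}
7 → fault, frames {5,7}
2 → fault, frames {5,7,2}
0 → fault, frames {5,7,2,0}
7 → hit
0 → hit
7 → hit
4 → fault, evict 5, frames {7,2,0,4}
0 → hit
4 → hit
2 → hit
6 → fault, evict 7, frames {2,0,4,6}
4 → hit
7 → fault, evict 2, frames {0,4,6,7}
0 → hit
1 → fault, evict 0, frames {4,6,7,1}
7 → hit
1 → hit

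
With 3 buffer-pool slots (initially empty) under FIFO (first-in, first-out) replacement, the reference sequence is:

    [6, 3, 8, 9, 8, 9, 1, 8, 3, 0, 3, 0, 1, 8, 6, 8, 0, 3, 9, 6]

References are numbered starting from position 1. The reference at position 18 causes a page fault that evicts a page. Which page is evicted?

0

pos 1: 6 → fault, frames [6]
pos 2: 3 → fault, frames [6, 3]
pos 3: 8 → fault, frames [6, 3, 8]
pos 4: 9 → fault, evict 6, frames [3, 8, 9]
pos 5: 8 → hit
pos 6: 9 → hit
pos 7: 1 → fault, evict 3, frames [8, 9, 1]
pos 8: 8 → hit
pos 9: 3 → fault, evict 8, frames [9, 1, 3]
pos 10: 0 → fault, evict 9, frames [1, 3, 0]
pos 11: 3 → hit
pos 12: 0 → hit
pos 13: 1 → hit
pos 14: 8 → fault, evict 1, frames [3, 0, 8]
pos 15: 6 → fault, evict 3, frames [0, 8, 6]
pos 16: 8 → hit
pos 17: 0 → hit
pos 18: 3 → fault, evict 0, frames [8, 6, 3]
At position 18, page 0 is evicted.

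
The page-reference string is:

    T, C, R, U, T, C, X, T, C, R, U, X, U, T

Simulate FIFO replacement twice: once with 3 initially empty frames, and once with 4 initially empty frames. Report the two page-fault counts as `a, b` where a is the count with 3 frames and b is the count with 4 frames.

3 frames: F F F F F F F . . F F . . F → 10 faults.
4 frames: F F F F . . F F F F F F . F → 11 faults.
11 > 10: adding a frame increased faults — Belady's anomaly.

10, 11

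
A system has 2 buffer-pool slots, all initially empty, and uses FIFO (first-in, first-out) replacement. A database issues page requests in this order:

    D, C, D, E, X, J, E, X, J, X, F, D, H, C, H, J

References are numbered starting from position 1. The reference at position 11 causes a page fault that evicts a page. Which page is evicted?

X

pos 1: D -> fault, frames {D}
pos 2: C -> fault, frames {D,C}
pos 3: D -> hit
pos 4: E -> fault, evict D, frames {C,E}
pos 5: X -> fault, evict C, frames {E,X}
pos 6: J -> fault, evict E, frames {X,J}
pos 7: E -> fault, evict X, frames {J,E}
pos 8: X -> fault, evict J, frames {E,X}
pos 9: J -> fault, evict E, frames {X,J}
pos 10: X -> hit
pos 11: F -> fault, evict X, frames {J,F}
At position 11, page X is evicted.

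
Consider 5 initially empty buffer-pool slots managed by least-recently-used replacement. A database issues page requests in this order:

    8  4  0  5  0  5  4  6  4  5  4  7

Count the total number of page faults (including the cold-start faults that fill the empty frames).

8: fault, frames {8}
4: fault, frames {8,4}
0: fault, frames {8,4,0}
5: fault, frames {8,4,0,5}
0: hit
5: hit
4: hit
6: fault, frames {8,0,5,4,6}
4: hit
5: hit
4: hit
7: fault, evict 8, frames {0,6,5,4,7}
Page faults: 6.

6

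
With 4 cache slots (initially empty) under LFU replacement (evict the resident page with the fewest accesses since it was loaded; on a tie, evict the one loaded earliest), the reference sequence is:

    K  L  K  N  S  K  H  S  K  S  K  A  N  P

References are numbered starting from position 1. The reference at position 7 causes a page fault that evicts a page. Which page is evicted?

L

pos 1: K -> fault, frames [K]
pos 2: L -> fault, frames [K, L]
pos 3: K -> hit
pos 4: N -> fault, frames [K, L, N]
pos 5: S -> fault, frames [K, L, N, S]
pos 6: K -> hit
pos 7: H -> fault, evict L, frames [K, N, S, H]
At position 7, page L is evicted.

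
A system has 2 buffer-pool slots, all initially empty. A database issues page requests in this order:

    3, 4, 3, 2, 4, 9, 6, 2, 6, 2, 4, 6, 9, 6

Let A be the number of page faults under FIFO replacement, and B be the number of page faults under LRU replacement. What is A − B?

-1

Under FIFO: F F . F . F F F . . F F F . → 9 faults.
Under LRU: F F . F F F F F . . F F F . → 10 faults.
A − B = 9 − 10 = -1.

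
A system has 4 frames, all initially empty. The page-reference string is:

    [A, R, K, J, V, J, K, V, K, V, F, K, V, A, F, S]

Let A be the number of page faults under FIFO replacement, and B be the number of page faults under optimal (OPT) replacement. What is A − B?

1

Under FIFO: F F F F F . . . . . F . . F . F → 8 faults.
Under OPT: F F F F F . . . . . F . . . . F → 7 faults.
A − B = 8 − 7 = 1.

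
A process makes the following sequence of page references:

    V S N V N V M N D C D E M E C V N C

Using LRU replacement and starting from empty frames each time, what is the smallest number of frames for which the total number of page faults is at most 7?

f=1: 18 faults
f=2: 14 faults
f=3: 11 faults
f=4: 10 faults
f=5: 9 faults
f=6: 7 faults
f=7: 7 faults
Smallest f with faults ≤ 7 is 6.

6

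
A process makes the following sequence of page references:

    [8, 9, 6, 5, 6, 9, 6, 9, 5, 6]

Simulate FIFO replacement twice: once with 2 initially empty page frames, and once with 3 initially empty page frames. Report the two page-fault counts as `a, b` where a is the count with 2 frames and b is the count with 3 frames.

7, 4

2 frames: F F F F . F F . F . → 7 faults.
3 frames: F F F F . . . . . . → 4 faults.
4 < 7: adding a frame reduced faults, as is typical.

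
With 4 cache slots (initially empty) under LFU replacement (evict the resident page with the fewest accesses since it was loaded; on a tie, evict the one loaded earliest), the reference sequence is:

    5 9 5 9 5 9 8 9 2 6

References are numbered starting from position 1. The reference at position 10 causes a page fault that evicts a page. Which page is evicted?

pos 1: 5 -> miss, frames (5)
pos 2: 9 -> miss, frames (5 9)
pos 3: 5 -> hit
pos 4: 9 -> hit
pos 5: 5 -> hit
pos 6: 9 -> hit
pos 7: 8 -> miss, frames (5 9 8)
pos 8: 9 -> hit
pos 9: 2 -> miss, frames (5 9 8 2)
pos 10: 6 -> miss, evict 8, frames (5 9 2 6)
At position 10, page 8 is evicted.

8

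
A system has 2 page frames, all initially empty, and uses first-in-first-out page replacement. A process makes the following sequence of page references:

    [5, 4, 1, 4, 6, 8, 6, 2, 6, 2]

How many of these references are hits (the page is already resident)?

5 → fault, frames [5]
4 → fault, frames [5, 4]
1 → fault, evict 5, frames [4, 1]
4 → hit
6 → fault, evict 4, frames [1, 6]
8 → fault, evict 1, frames [6, 8]
6 → hit
2 → fault, evict 6, frames [8, 2]
6 → fault, evict 8, frames [2, 6]
2 → hit
Hits: 3.

3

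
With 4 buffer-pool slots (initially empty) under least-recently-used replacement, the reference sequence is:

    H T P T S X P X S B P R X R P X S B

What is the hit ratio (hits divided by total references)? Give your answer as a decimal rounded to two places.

0.44

H -> miss, frames (H)
T -> miss, frames (H T)
P -> miss, frames (H T P)
T -> hit
S -> miss, frames (H P T S)
X -> miss, evict H, frames (P T S X)
P -> hit
X -> hit
S -> hit
B -> miss, evict T, frames (P X S B)
P -> hit
R -> miss, evict X, frames (S B P R)
X -> miss, evict S, frames (B P R X)
R -> hit
P -> hit
X -> hit
S -> miss, evict B, frames (R P X S)
B -> miss, evict R, frames (P X S B)
Hits: 8 of 18 references → 8/18 = 0.4444.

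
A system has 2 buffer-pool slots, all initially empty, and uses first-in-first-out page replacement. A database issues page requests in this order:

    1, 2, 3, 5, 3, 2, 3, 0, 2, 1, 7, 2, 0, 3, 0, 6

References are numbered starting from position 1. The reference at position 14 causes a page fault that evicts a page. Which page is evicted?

pos 1: 1: miss, frames (1)
pos 2: 2: miss, frames (1 2)
pos 3: 3: miss, evict 1, frames (2 3)
pos 4: 5: miss, evict 2, frames (3 5)
pos 5: 3: hit
pos 6: 2: miss, evict 3, frames (5 2)
pos 7: 3: miss, evict 5, frames (2 3)
pos 8: 0: miss, evict 2, frames (3 0)
pos 9: 2: miss, evict 3, frames (0 2)
pos 10: 1: miss, evict 0, frames (2 1)
pos 11: 7: miss, evict 2, frames (1 7)
pos 12: 2: miss, evict 1, frames (7 2)
pos 13: 0: miss, evict 7, frames (2 0)
pos 14: 3: miss, evict 2, frames (0 3)
At position 14, page 2 is evicted.

2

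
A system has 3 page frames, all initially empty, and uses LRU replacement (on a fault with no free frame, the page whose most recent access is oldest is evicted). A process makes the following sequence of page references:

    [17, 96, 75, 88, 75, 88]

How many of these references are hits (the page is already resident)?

2

17: miss, frames [17]
96: miss, frames [17, 96]
75: miss, frames [17, 96, 75]
88: miss, evict 17, frames [96, 75, 88]
75: hit
88: hit
Hits: 2.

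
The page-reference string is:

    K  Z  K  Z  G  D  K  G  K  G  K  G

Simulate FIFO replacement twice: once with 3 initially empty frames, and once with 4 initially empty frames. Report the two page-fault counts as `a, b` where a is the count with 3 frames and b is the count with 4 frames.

3 frames: F F . . F F F . . . . . → 5 faults.
4 frames: F F . . F F . . . . . . → 4 faults.
4 < 5: adding a frame reduced faults, as is typical.

5, 4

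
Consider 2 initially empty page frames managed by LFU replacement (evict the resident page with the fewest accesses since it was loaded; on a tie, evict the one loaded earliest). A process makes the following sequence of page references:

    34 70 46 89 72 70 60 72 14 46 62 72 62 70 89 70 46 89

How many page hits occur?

1

34: miss, frames (34)
70: miss, frames (34 70)
46: miss, evict 34, frames (70 46)
89: miss, evict 70, frames (46 89)
72: miss, evict 46, frames (89 72)
70: miss, evict 89, frames (72 70)
60: miss, evict 72, frames (70 60)
72: miss, evict 70, frames (60 72)
14: miss, evict 60, frames (72 14)
46: miss, evict 72, frames (14 46)
62: miss, evict 14, frames (46 62)
72: miss, evict 46, frames (62 72)
62: hit
70: miss, evict 72, frames (62 70)
89: miss, evict 70, frames (62 89)
70: miss, evict 89, frames (62 70)
46: miss, evict 70, frames (62 46)
89: miss, evict 46, frames (62 89)
Hits: 1.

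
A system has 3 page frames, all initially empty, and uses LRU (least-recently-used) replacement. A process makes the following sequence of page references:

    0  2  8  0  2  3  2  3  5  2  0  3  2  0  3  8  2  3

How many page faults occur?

0 -> fault, frames (0)
2 -> fault, frames (0 2)
8 -> fault, frames (0 2 8)
0 -> hit
2 -> hit
3 -> fault, evict 8, frames (0 2 3)
2 -> hit
3 -> hit
5 -> fault, evict 0, frames (2 3 5)
2 -> hit
0 -> fault, evict 3, frames (5 2 0)
3 -> fault, evict 5, frames (2 0 3)
2 -> hit
0 -> hit
3 -> hit
8 -> fault, evict 2, frames (0 3 8)
2 -> fault, evict 0, frames (3 8 2)
3 -> hit
Page faults: 9.

9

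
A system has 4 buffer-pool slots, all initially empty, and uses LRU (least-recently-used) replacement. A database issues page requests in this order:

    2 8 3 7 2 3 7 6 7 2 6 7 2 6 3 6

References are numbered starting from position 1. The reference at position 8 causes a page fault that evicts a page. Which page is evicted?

pos 1: 2 → fault, frames (2)
pos 2: 8 → fault, frames (2 8)
pos 3: 3 → fault, frames (2 8 3)
pos 4: 7 → fault, frames (2 8 3 7)
pos 5: 2 → hit
pos 6: 3 → hit
pos 7: 7 → hit
pos 8: 6 → fault, evict 8, frames (2 3 7 6)
At position 8, page 8 is evicted.

8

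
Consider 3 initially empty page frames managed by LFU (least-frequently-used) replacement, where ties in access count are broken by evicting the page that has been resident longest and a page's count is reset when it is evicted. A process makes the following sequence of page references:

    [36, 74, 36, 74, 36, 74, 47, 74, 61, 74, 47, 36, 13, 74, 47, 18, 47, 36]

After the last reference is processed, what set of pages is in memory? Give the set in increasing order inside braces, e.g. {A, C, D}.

{36, 47, 74}

36: miss, frames (36)
74: miss, frames (36 74)
36: hit
74: hit
36: hit
74: hit
47: miss, frames (36 74 47)
74: hit
61: miss, evict 47, frames (36 74 61)
74: hit
47: miss, evict 61, frames (36 74 47)
36: hit
13: miss, evict 47, frames (36 74 13)
74: hit
47: miss, evict 13, frames (36 74 47)
18: miss, evict 47, frames (36 74 18)
47: miss, evict 18, frames (36 74 47)
36: hit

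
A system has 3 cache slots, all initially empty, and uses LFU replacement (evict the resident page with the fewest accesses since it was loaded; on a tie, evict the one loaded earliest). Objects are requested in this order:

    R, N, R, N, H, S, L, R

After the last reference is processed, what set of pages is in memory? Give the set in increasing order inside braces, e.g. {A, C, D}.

R → fault, frames {R}
N → fault, frames {R,N}
R → hit
N → hit
H → fault, frames {R,N,H}
S → fault, evict H, frames {R,N,S}
L → fault, evict S, frames {R,N,L}
R → hit

{L, N, R}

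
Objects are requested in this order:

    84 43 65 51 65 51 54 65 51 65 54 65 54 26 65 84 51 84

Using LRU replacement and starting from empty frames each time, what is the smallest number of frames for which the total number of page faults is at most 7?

f=1: 18 faults
f=2: 12 faults
f=3: 8 faults
f=4: 8 faults
f=5: 7 faults
f=6: 6 faults
Smallest f with faults ≤ 7 is 5.

5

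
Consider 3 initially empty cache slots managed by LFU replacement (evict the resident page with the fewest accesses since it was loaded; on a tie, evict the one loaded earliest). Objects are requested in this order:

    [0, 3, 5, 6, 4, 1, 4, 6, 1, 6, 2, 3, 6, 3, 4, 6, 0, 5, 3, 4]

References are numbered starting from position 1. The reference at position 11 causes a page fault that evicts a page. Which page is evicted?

pos 1: 0 -> fault, frames {0}
pos 2: 3 -> fault, frames {0,3}
pos 3: 5 -> fault, frames {0,3,5}
pos 4: 6 -> fault, evict 0, frames {3,5,6}
pos 5: 4 -> fault, evict 3, frames {5,6,4}
pos 6: 1 -> fault, evict 5, frames {6,4,1}
pos 7: 4 -> hit
pos 8: 6 -> hit
pos 9: 1 -> hit
pos 10: 6 -> hit
pos 11: 2 -> fault, evict 4, frames {6,1,2}
At position 11, page 4 is evicted.

4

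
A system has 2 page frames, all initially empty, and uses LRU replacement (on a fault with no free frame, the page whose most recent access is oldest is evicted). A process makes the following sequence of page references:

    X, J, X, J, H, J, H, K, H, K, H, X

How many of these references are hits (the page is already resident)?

7

X → fault, frames {X}
J → fault, frames {X,J}
X → hit
J → hit
H → fault, evict X, frames {J,H}
J → hit
H → hit
K → fault, evict J, frames {H,K}
H → hit
K → hit
H → hit
X → fault, evict K, frames {H,X}
Hits: 7.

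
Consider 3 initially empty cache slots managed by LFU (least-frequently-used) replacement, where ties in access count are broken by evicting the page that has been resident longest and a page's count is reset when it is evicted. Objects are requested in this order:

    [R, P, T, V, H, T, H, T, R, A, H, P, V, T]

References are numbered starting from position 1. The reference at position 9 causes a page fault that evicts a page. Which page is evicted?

V

pos 1: R: fault, frames (R)
pos 2: P: fault, frames (R P)
pos 3: T: fault, frames (R P T)
pos 4: V: fault, evict R, frames (P T V)
pos 5: H: fault, evict P, frames (T V H)
pos 6: T: hit
pos 7: H: hit
pos 8: T: hit
pos 9: R: fault, evict V, frames (T H R)
At position 9, page V is evicted.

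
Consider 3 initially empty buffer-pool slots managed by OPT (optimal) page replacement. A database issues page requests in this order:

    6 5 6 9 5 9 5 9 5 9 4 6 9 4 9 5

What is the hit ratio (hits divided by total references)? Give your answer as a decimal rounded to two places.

0.69

6 -> miss, frames {6}
5 -> miss, frames {6,5}
6 -> hit
9 -> miss, frames {6,5,9}
5 -> hit
9 -> hit
5 -> hit
9 -> hit
5 -> hit
9 -> hit
4 -> miss, evict 5, frames {6,9,4}
6 -> hit
9 -> hit
4 -> hit
9 -> hit
5 -> miss, evict 4, frames {6,9,5}
Hits: 11 of 16 references → 11/16 = 0.6875.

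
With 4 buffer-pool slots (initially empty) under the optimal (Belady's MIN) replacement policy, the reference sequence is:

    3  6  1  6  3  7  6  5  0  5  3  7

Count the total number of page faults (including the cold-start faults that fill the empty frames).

3 → miss, frames (3)
6 → miss, frames (3 6)
1 → miss, frames (3 6 1)
6 → hit
3 → hit
7 → miss, frames (3 6 1 7)
6 → hit
5 → miss, evict 1, frames (3 6 7 5)
0 → miss, evict 6, frames (3 7 5 0)
5 → hit
3 → hit
7 → hit
Page faults: 6.

6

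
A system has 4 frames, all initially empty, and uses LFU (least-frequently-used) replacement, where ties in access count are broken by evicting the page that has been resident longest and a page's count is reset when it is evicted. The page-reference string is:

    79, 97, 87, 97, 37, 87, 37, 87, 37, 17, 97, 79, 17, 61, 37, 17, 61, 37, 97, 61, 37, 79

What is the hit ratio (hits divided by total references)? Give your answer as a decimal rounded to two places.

79: fault, frames {79}
97: fault, frames {79,97}
87: fault, frames {79,97,87}
97: hit
37: fault, frames {79,97,87,37}
87: hit
37: hit
87: hit
37: hit
17: fault, evict 79, frames {97,87,37,17}
97: hit
79: fault, evict 17, frames {97,87,37,79}
17: fault, evict 79, frames {97,87,37,17}
61: fault, evict 17, frames {97,87,37,61}
37: hit
17: fault, evict 61, frames {97,87,37,17}
61: fault, evict 17, frames {97,87,37,61}
37: hit
97: hit
61: hit
37: hit
79: fault, evict 61, frames {97,87,37,79}
Hits: 11 of 22 references → 11/22 = 0.5000.

0.50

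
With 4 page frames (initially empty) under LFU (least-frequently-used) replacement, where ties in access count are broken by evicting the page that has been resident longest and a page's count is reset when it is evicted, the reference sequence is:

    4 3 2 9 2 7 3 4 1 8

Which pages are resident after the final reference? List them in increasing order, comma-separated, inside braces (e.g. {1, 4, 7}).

4 → miss, frames {4}
3 → miss, frames {4,3}
2 → miss, frames {4,3,2}
9 → miss, frames {4,3,2,9}
2 → hit
7 → miss, evict 4, frames {3,2,9,7}
3 → hit
4 → miss, evict 9, frames {3,2,7,4}
1 → miss, evict 7, frames {3,2,4,1}
8 → miss, evict 4, frames {3,2,1,8}

{1, 2, 3, 8}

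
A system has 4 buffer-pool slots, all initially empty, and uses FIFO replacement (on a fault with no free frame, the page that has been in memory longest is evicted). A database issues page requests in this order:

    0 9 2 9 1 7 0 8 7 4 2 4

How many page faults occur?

0: miss, frames [0]
9: miss, frames [0, 9]
2: miss, frames [0, 9, 2]
9: hit
1: miss, frames [0, 9, 2, 1]
7: miss, evict 0, frames [9, 2, 1, 7]
0: miss, evict 9, frames [2, 1, 7, 0]
8: miss, evict 2, frames [1, 7, 0, 8]
7: hit
4: miss, evict 1, frames [7, 0, 8, 4]
2: miss, evict 7, frames [0, 8, 4, 2]
4: hit
Page faults: 9.

9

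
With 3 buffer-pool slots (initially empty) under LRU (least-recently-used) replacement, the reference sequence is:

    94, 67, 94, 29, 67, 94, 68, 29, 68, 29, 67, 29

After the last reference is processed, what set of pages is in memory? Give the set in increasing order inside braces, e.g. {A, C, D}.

94 -> miss, frames (94)
67 -> miss, frames (94 67)
94 -> hit
29 -> miss, frames (67 94 29)
67 -> hit
94 -> hit
68 -> miss, evict 29, frames (67 94 68)
29 -> miss, evict 67, frames (94 68 29)
68 -> hit
29 -> hit
67 -> miss, evict 94, frames (68 29 67)
29 -> hit

{29, 67, 68}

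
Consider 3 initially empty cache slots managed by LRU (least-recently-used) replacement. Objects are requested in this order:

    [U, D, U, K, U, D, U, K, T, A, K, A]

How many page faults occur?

5

U → fault, frames [U]
D → fault, frames [U, D]
U → hit
K → fault, frames [D, U, K]
U → hit
D → hit
U → hit
K → hit
T → fault, evict D, frames [U, K, T]
A → fault, evict U, frames [K, T, A]
K → hit
A → hit
Page faults: 5.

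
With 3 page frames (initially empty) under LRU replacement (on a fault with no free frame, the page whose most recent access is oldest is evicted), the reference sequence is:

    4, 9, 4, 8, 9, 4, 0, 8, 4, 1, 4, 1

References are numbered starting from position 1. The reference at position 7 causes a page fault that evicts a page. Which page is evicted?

pos 1: 4 → fault, frames {4}
pos 2: 9 → fault, frames {4,9}
pos 3: 4 → hit
pos 4: 8 → fault, frames {9,4,8}
pos 5: 9 → hit
pos 6: 4 → hit
pos 7: 0 → fault, evict 8, frames {9,4,0}
At position 7, page 8 is evicted.

8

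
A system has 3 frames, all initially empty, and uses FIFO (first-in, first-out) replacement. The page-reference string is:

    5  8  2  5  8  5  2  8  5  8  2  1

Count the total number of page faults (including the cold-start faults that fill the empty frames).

4

5 -> miss, frames [5]
8 -> miss, frames [5, 8]
2 -> miss, frames [5, 8, 2]
5 -> hit
8 -> hit
5 -> hit
2 -> hit
8 -> hit
5 -> hit
8 -> hit
2 -> hit
1 -> miss, evict 5, frames [8, 2, 1]
Page faults: 4.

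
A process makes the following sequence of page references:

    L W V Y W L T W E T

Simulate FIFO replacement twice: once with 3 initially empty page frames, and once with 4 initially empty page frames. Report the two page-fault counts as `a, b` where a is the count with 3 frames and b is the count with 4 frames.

3 frames: F F F F . F F F F . → 8 faults.
4 frames: F F F F . . F . F . → 6 faults.
6 < 8: adding a frame reduced faults, as is typical.

8, 6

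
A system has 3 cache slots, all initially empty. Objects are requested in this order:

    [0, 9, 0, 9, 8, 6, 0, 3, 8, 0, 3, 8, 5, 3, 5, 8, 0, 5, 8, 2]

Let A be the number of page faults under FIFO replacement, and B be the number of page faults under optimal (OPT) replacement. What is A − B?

Under FIFO: F F . . F F F F F . . . F . . . F . . F → 10 faults.
Under OPT: F F . . F F . F . . . . F . . . F . . F → 8 faults.
A − B = 10 − 8 = 2.

2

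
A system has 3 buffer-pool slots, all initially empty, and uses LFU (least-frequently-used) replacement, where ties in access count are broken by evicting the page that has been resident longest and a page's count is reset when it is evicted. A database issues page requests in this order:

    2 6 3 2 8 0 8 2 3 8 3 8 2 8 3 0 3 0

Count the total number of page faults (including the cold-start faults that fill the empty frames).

2: miss, frames [2]
6: miss, frames [2, 6]
3: miss, frames [2, 6, 3]
2: hit
8: miss, evict 6, frames [2, 3, 8]
0: miss, evict 3, frames [2, 8, 0]
8: hit
2: hit
3: miss, evict 0, frames [2, 8, 3]
8: hit
3: hit
8: hit
2: hit
8: hit
3: hit
0: miss, evict 3, frames [2, 8, 0]
3: miss, evict 0, frames [2, 8, 3]
0: miss, evict 3, frames [2, 8, 0]
Page faults: 9.

9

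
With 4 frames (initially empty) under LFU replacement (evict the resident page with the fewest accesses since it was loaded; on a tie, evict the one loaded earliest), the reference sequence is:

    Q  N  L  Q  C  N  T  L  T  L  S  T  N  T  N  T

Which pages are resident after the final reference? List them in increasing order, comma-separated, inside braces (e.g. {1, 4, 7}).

Q → miss, frames [Q]
N → miss, frames [Q, N]
L → miss, frames [Q, N, L]
Q → hit
C → miss, frames [Q, N, L, C]
N → hit
T → miss, evict L, frames [Q, N, C, T]
L → miss, evict C, frames [Q, N, T, L]
T → hit
L → hit
S → miss, evict Q, frames [N, T, L, S]
T → hit
N → hit
T → hit
N → hit
T → hit

{L, N, S, T}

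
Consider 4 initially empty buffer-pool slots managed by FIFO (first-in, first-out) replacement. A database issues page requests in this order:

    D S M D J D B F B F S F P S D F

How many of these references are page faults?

9

D: fault, frames (D)
S: fault, frames (D S)
M: fault, frames (D S M)
D: hit
J: fault, frames (D S M J)
D: hit
B: fault, evict D, frames (S M J B)
F: fault, evict S, frames (M J B F)
B: hit
F: hit
S: fault, evict M, frames (J B F S)
F: hit
P: fault, evict J, frames (B F S P)
S: hit
D: fault, evict B, frames (F S P D)
F: hit
Page faults: 9.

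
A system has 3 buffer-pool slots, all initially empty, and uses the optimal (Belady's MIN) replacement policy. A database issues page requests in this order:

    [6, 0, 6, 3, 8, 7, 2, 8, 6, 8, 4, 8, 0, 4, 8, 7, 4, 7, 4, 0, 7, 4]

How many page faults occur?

9

6 → fault, frames [6]
0 → fault, frames [6, 0]
6 → hit
3 → fault, frames [6, 0, 3]
8 → fault, evict 3, frames [6, 0, 8]
7 → fault, evict 0, frames [6, 8, 7]
2 → fault, evict 7, frames [6, 8, 2]
8 → hit
6 → hit
8 → hit
4 → fault, evict 2, frames [6, 8, 4]
8 → hit
0 → fault, evict 6, frames [8, 4, 0]
4 → hit
8 → hit
7 → fault, evict 8, frames [4, 0, 7]
4 → hit
7 → hit
4 → hit
0 → hit
7 → hit
4 → hit
Page faults: 9.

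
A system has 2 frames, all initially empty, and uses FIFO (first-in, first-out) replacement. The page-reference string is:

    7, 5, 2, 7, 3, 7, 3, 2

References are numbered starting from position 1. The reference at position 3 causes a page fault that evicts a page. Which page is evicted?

pos 1: 7 → fault, frames (7)
pos 2: 5 → fault, frames (7 5)
pos 3: 2 → fault, evict 7, frames (5 2)
At position 3, page 7 is evicted.

7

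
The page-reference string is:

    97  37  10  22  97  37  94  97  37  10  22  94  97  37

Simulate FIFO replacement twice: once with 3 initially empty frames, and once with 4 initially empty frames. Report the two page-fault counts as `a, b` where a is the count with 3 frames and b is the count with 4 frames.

11, 12

3 frames: F F F F F F F . . F F . F F → 11 faults.
4 frames: F F F F . . F F F F F F F F → 12 faults.
12 > 11: adding a frame increased faults — Belady's anomaly.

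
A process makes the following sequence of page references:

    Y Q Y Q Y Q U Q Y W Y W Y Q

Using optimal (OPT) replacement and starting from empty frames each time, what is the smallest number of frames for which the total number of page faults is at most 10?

f=1: 14 faults
f=2: 6 faults
f=3: 4 faults
f=4: 4 faults
Smallest f with faults ≤ 10 is 2.

2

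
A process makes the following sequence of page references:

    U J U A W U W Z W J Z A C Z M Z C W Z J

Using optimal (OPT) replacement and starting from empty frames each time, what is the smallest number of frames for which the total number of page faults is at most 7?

5

f=1: 20 faults
f=2: 12 faults
f=3: 10 faults
f=4: 8 faults
f=5: 7 faults
f=6: 7 faults
f=7: 7 faults
Smallest f with faults ≤ 7 is 5.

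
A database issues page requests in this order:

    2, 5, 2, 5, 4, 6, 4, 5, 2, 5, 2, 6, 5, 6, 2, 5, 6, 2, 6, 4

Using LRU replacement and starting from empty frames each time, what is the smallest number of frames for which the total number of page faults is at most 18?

2

f=1: 20 faults
f=2: 13 faults
f=3: 7 faults
f=4: 4 faults
Smallest f with faults ≤ 18 is 2.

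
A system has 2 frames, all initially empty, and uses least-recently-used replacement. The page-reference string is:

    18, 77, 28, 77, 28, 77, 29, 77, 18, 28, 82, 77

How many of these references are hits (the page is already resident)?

18: fault, frames [18]
77: fault, frames [18, 77]
28: fault, evict 18, frames [77, 28]
77: hit
28: hit
77: hit
29: fault, evict 28, frames [77, 29]
77: hit
18: fault, evict 29, frames [77, 18]
28: fault, evict 77, frames [18, 28]
82: fault, evict 18, frames [28, 82]
77: fault, evict 28, frames [82, 77]
Hits: 4.

4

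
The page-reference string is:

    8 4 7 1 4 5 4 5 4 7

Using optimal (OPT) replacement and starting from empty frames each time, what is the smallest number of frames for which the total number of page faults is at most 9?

2

f=1: 10 faults
f=2: 6 faults
f=3: 5 faults
f=4: 5 faults
f=5: 5 faults
Smallest f with faults ≤ 9 is 2.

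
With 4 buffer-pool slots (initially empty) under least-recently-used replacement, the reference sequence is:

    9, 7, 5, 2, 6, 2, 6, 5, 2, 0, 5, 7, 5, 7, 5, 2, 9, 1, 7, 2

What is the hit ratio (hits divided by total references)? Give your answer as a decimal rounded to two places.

0.50

9 → miss, frames (9)
7 → miss, frames (9 7)
5 → miss, frames (9 7 5)
2 → miss, frames (9 7 5 2)
6 → miss, evict 9, frames (7 5 2 6)
2 → hit
6 → hit
5 → hit
2 → hit
0 → miss, evict 7, frames (6 5 2 0)
5 → hit
7 → miss, evict 6, frames (2 0 5 7)
5 → hit
7 → hit
5 → hit
2 → hit
9 → miss, evict 0, frames (7 5 2 9)
1 → miss, evict 7, frames (5 2 9 1)
7 → miss, evict 5, frames (2 9 1 7)
2 → hit
Hits: 10 of 20 references → 10/20 = 0.5000.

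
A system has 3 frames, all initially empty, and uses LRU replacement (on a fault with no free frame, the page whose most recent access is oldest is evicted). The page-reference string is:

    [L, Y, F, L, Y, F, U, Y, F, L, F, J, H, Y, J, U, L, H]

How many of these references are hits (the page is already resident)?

7

L -> fault, frames [L]
Y -> fault, frames [L, Y]
F -> fault, frames [L, Y, F]
L -> hit
Y -> hit
F -> hit
U -> fault, evict L, frames [Y, F, U]
Y -> hit
F -> hit
L -> fault, evict U, frames [Y, F, L]
F -> hit
J -> fault, evict Y, frames [L, F, J]
H -> fault, evict L, frames [F, J, H]
Y -> fault, evict F, frames [J, H, Y]
J -> hit
U -> fault, evict H, frames [Y, J, U]
L -> fault, evict Y, frames [J, U, L]
H -> fault, evict J, frames [U, L, H]
Hits: 7.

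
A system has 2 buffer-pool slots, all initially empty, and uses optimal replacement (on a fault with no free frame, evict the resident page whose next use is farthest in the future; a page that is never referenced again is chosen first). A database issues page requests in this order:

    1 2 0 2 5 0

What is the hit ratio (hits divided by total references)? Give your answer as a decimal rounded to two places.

0.33

1 -> miss, frames [1]
2 -> miss, frames [1, 2]
0 -> miss, evict 1, frames [2, 0]
2 -> hit
5 -> miss, evict 2, frames [0, 5]
0 -> hit
Hits: 2 of 6 references → 2/6 = 0.3333.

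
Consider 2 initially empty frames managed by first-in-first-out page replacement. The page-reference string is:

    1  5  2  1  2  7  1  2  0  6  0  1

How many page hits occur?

1: miss, frames (1)
5: miss, frames (1 5)
2: miss, evict 1, frames (5 2)
1: miss, evict 5, frames (2 1)
2: hit
7: miss, evict 2, frames (1 7)
1: hit
2: miss, evict 1, frames (7 2)
0: miss, evict 7, frames (2 0)
6: miss, evict 2, frames (0 6)
0: hit
1: miss, evict 0, frames (6 1)
Hits: 3.

3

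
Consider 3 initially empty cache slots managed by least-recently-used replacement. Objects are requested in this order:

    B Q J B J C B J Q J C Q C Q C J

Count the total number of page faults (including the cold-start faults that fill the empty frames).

6

B -> miss, frames [B]
Q -> miss, frames [B, Q]
J -> miss, frames [B, Q, J]
B -> hit
J -> hit
C -> miss, evict Q, frames [B, J, C]
B -> hit
J -> hit
Q -> miss, evict C, frames [B, J, Q]
J -> hit
C -> miss, evict B, frames [Q, J, C]
Q -> hit
C -> hit
Q -> hit
C -> hit
J -> hit
Page faults: 6.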